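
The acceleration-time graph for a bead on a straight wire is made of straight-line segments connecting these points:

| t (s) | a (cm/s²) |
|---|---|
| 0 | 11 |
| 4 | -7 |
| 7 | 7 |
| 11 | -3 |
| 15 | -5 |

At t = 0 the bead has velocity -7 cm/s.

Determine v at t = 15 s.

-7 cm/s

Δv equals the area under the a-t graph; then v = v₀ + Δv.
0–4 s: ½(11 + -7)(4) = 8 cm/s
4–7 s: ½(-7 + 7)(3) = 0 cm/s
7–11 s: ½(7 + -3)(4) = 8 cm/s
11–15 s: ½(-3 + -5)(4) = -16 cm/s
Δv = 0 cm/s, so v(15) = -7 + (0) = -7 cm/s.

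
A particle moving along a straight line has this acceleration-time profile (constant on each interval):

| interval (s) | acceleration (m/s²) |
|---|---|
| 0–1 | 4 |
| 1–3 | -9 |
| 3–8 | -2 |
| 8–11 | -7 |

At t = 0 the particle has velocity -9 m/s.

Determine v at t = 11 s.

Δv equals the area under the a-t graph; then v = v₀ + Δv.
0–1 s: 4 × 1 = 4 m/s
1–3 s: -9 × 2 = -18 m/s
3–8 s: -2 × 5 = -10 m/s
8–11 s: -7 × 3 = -21 m/s
Δv = -45 m/s, so v(11) = -9 + (-45) = -54 m/s.

-54 m/s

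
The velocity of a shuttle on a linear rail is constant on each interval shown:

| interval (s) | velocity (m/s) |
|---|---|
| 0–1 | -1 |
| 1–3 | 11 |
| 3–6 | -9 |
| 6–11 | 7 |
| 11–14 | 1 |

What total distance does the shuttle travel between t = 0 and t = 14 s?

88 m

Distance (not displacement) is the total path length: add the absolute areas under v-t.
0–1 s: |-1| × 1 = 1 m
1–3 s: |11| × 2 = 22 m
3–6 s: |-9| × 3 = 27 m
6–11 s: |7| × 5 = 35 m
11–14 s: |1| × 3 = 3 m
Total distance = 88 m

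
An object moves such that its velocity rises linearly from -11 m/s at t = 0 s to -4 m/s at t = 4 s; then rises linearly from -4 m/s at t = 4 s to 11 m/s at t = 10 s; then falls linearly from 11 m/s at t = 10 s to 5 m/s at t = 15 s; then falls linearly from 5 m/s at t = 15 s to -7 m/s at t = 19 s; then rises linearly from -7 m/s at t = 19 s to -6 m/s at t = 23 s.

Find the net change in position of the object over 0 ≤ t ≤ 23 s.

Net displacement equals the area under the velocity-time graph (areas below the axis count negative).
0–4 s: ½(-11 + -4)(4) = -30 m
4–10 s: ½(-4 + 11)(6) = 21 m
10–15 s: ½(11 + 5)(5) = 40 m
15–19 s: ½(5 + -7)(4) = -4 m
19–23 s: ½(-7 + -6)(4) = -26 m
Net displacement = 1 m

1 m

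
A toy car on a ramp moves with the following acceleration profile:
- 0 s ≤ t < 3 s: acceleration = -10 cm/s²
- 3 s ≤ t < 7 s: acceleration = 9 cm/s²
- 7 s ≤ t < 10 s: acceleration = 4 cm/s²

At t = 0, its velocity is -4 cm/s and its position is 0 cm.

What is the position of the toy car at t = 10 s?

-97 cm

On each constant-a segment, Δv = aΔt and Δx = v₀Δt + ½aΔt²; chain segment to segment.
0–3 s: v starts -4 cm/s; Δx = -4·3 + ½·-10·3² = -57 cm; v ends -34 cm/s.
3–7 s: v starts -34 cm/s; Δx = -34·4 + ½·9·4² = -64 cm; v ends 2 cm/s.
7–10 s: v starts 2 cm/s; Δx = 2·3 + ½·4·3² = 24 cm; v ends 14 cm/s.
x(10) = 0 + Σ Δx = -97 cm.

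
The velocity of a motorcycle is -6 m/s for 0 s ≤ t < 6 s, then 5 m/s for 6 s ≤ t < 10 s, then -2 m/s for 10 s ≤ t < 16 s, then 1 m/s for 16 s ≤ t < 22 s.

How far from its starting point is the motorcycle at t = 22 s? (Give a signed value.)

Displacement is the signed area under the v-t curve.
0–6 s: -6 × 6 = -36 m
6–10 s: 5 × 4 = 20 m
10–16 s: -2 × 6 = -12 m
16–22 s: 1 × 6 = 6 m
Net displacement = -22 m

-22 m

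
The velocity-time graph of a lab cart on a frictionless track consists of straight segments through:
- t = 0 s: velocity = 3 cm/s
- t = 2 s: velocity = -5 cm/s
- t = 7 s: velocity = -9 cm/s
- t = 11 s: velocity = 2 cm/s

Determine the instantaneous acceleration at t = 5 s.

-0.8 cm/s²

Acceleration is the slope of the v-t graph on 2–7 s: (-9 − -5)/(7 − 2) = -0.8 cm/s².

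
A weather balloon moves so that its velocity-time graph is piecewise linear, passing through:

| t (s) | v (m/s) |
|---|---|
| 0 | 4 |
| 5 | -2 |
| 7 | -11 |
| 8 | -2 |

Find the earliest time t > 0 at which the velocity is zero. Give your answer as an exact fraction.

t = 10/3 s

v changes sign on 0–5 s (from 4 to -2); the graph is linear there, so v = 0 at t = 0 + (-4)·(5 − 0)/(-2 − 4) = 10/3 s.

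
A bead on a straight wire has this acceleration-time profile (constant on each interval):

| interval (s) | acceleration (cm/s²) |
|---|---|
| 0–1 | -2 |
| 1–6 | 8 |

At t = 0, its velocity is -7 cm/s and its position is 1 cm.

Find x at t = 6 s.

48 cm

On each constant-a segment, Δv = aΔt and Δx = v₀Δt + ½aΔt²; chain segment to segment.
0–1 s: v starts -7 cm/s; Δx = -7·1 + ½·-2·1² = -8 cm; v ends -9 cm/s.
1–6 s: v starts -9 cm/s; Δx = -9·5 + ½·8·5² = 55 cm; v ends 31 cm/s.
x(6) = 1 + Σ Δx = 48 cm.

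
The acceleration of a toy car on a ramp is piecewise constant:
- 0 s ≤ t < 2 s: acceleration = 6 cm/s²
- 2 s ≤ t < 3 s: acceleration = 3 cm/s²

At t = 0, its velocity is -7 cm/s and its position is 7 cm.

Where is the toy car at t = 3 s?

11.5 cm

On each constant-a segment, Δv = aΔt and Δx = v₀Δt + ½aΔt²; chain segment to segment.
0–2 s: v starts -7 cm/s; Δx = -7·2 + ½·6·2² = -2 cm; v ends 5 cm/s.
2–3 s: v starts 5 cm/s; Δx = 5·1 + ½·3·1² = 6.5 cm; v ends 8 cm/s.
x(3) = 7 + Σ Δx = 11.5 cm.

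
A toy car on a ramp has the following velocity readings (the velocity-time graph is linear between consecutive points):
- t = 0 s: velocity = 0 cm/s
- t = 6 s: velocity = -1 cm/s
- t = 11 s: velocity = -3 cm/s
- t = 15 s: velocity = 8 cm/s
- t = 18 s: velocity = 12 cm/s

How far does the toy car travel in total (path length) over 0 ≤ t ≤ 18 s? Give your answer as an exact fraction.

619/11 cm

Distance (not displacement) is the total path length: add the absolute areas under v-t.
0–6 s: |½(0 + -1)(6)| = 3 cm
6–11 s: |½(-1 + -3)(5)| = 10 cm
11–15 s: v = 0 at t = 133/11 s; triangle areas 18/11 + 128/11 = 146/11 cm
15–18 s: |½(8 + 12)(3)| = 30 cm
Total distance = 619/11 cm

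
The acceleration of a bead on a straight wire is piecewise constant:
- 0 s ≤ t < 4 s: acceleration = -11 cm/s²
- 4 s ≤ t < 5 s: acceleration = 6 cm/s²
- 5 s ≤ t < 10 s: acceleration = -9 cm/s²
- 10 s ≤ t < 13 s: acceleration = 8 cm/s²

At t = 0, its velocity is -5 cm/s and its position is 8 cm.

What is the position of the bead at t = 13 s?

On each constant-a segment, Δv = aΔt and Δx = v₀Δt + ½aΔt²; chain segment to segment.
0–4 s: v starts -5 cm/s; Δx = -5·4 + ½·-11·4² = -108 cm; v ends -49 cm/s.
4–5 s: v starts -49 cm/s; Δx = -49·1 + ½·6·1² = -46 cm; v ends -43 cm/s.
5–10 s: v starts -43 cm/s; Δx = -43·5 + ½·-9·5² = -327.5 cm; v ends -88 cm/s.
10–13 s: v starts -88 cm/s; Δx = -88·3 + ½·8·3² = -228 cm; v ends -64 cm/s.
x(13) = 8 + Σ Δx = -701.5 cm.

-701.5 cm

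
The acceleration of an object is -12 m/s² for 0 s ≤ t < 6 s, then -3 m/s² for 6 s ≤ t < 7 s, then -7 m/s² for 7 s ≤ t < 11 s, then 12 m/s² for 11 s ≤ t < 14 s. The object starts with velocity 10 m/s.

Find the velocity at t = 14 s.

-57 m/s

Δv equals the area under the a-t graph; then v = v₀ + Δv.
0–6 s: -12 × 6 = -72 m/s
6–7 s: -3 × 1 = -3 m/s
7–11 s: -7 × 4 = -28 m/s
11–14 s: 12 × 3 = 36 m/s
Δv = -67 m/s, so v(14) = 10 + (-67) = -57 m/s.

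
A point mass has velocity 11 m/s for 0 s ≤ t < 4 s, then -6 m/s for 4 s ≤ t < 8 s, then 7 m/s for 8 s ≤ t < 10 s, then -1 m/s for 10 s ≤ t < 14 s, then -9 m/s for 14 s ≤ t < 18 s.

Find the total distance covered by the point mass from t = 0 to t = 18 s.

Distance (not displacement) is the total path length: add the absolute areas under v-t.
0–4 s: |11| × 4 = 44 m
4–8 s: |-6| × 4 = 24 m
8–10 s: |7| × 2 = 14 m
10–14 s: |-1| × 4 = 4 m
14–18 s: |-9| × 4 = 36 m
Total distance = 122 m

122 m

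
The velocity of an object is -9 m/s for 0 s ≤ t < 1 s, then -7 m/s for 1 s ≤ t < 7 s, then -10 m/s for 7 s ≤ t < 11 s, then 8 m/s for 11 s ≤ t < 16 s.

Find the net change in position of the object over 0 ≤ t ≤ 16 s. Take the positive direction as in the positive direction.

Net displacement equals the area under the velocity-time graph (areas below the axis count negative).
0–1 s: -9 × 1 = -9 m
1–7 s: -7 × 6 = -42 m
7–11 s: -10 × 4 = -40 m
11–16 s: 8 × 5 = 40 m
Net displacement = -51 m

-51 m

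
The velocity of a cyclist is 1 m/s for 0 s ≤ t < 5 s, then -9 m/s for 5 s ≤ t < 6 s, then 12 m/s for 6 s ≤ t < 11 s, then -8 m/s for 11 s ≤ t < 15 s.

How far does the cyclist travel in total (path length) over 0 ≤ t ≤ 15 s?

Total distance travelled is ∫|v| dt — sum the magnitudes of each area piece.
0–5 s: |1| × 5 = 5 m
5–6 s: |-9| × 1 = 9 m
6–11 s: |12| × 5 = 60 m
11–15 s: |-8| × 4 = 32 m
Total distance = 106 m

106 m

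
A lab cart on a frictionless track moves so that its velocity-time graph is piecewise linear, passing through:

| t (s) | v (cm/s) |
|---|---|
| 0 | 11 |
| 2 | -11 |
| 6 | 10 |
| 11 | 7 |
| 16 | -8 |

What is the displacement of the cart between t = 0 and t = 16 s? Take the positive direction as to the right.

Net displacement equals the area under the velocity-time graph (areas below the axis count negative).
0–2 s: ½(11 + -11)(2) = 0 cm
2–6 s: ½(-11 + 10)(4) = -2 cm
6–11 s: ½(10 + 7)(5) = 42.5 cm
11–16 s: ½(7 + -8)(5) = -2.5 cm
Net displacement = 38 cm

38 cm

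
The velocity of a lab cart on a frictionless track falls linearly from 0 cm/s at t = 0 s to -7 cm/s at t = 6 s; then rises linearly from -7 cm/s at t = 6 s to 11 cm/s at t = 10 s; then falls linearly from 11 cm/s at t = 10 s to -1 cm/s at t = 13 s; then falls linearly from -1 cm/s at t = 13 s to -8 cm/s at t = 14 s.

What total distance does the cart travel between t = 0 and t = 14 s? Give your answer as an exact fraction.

2147/36 cm

Total distance travelled is ∫|v| dt — sum the magnitudes of each area piece.
0–6 s: |½(0 + -7)(6)| = 21 cm
6–10 s: v = 0 at t = 68/9 s; triangle areas 49/9 + 121/9 = 170/9 cm
10–13 s: v = 0 at t = 12.75 s; triangle areas 15.125 + 0.125 = 15.25 cm
13–14 s: |½(-1 + -8)(1)| = 4.5 cm
Total distance = 2147/36 cm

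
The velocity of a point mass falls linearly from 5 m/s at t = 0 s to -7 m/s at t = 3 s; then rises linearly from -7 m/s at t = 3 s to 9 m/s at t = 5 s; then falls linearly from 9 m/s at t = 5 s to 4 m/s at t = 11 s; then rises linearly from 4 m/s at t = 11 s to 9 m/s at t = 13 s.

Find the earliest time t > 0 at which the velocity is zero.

v changes sign on 0–3 s (from 5 to -7); the graph is linear there, so v = 0 at t = 0 + (-5)·(3 − 0)/(-7 − 5) = 1.25 s.

t = 1.25 s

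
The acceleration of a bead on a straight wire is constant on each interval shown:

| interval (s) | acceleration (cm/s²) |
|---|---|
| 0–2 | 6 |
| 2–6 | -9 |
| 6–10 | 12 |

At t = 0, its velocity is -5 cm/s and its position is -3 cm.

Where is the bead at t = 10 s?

-65 cm

On each constant-a segment, Δv = aΔt and Δx = v₀Δt + ½aΔt²; chain segment to segment.
0–2 s: v starts -5 cm/s; Δx = -5·2 + ½·6·2² = 2 cm; v ends 7 cm/s.
2–6 s: v starts 7 cm/s; Δx = 7·4 + ½·-9·4² = -44 cm; v ends -29 cm/s.
6–10 s: v starts -29 cm/s; Δx = -29·4 + ½·12·4² = -20 cm; v ends 19 cm/s.
x(10) = -3 + Σ Δx = -65 cm.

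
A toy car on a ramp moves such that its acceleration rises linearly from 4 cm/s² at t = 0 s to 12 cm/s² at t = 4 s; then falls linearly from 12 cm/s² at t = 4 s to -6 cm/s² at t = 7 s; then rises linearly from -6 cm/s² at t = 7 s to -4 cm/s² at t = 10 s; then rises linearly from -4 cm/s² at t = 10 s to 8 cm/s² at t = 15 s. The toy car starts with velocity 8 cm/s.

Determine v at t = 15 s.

44 cm/s

Δv equals the area under the a-t graph; then v = v₀ + Δv.
0–4 s: ½(4 + 12)(4) = 32 cm/s
4–7 s: ½(12 + -6)(3) = 9 cm/s
7–10 s: ½(-6 + -4)(3) = -15 cm/s
10–15 s: ½(-4 + 8)(5) = 10 cm/s
Δv = 36 cm/s, so v(15) = 8 + (36) = 44 cm/s.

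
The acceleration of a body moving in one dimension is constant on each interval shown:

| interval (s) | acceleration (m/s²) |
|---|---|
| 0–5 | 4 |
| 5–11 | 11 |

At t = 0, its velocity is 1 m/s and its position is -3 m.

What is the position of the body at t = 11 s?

376 m

On each constant-a segment, Δv = aΔt and Δx = v₀Δt + ½aΔt²; chain segment to segment.
0–5 s: v starts 1 m/s; Δx = 1·5 + ½·4·5² = 55 m; v ends 21 m/s.
5–11 s: v starts 21 m/s; Δx = 21·6 + ½·11·6² = 324 m; v ends 87 m/s.
x(11) = -3 + Σ Δx = 376 m.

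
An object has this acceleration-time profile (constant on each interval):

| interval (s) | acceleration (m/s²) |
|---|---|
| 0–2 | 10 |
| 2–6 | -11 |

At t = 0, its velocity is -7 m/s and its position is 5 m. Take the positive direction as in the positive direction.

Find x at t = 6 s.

-25 m

On each constant-a segment, Δv = aΔt and Δx = v₀Δt + ½aΔt²; chain segment to segment.
0–2 s: v starts -7 m/s; Δx = -7·2 + ½·10·2² = 6 m; v ends 13 m/s.
2–6 s: v starts 13 m/s; Δx = 13·4 + ½·-11·4² = -36 m; v ends -31 m/s.
x(6) = 5 + Σ Δx = -25 m.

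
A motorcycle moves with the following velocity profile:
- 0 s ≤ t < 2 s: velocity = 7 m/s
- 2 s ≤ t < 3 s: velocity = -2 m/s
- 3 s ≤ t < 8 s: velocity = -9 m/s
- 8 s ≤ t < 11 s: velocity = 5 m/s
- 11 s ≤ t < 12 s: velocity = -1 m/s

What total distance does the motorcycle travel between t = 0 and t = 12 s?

77 m

Distance (not displacement) is the total path length: add the absolute areas under v-t.
0–2 s: |7| × 2 = 14 m
2–3 s: |-2| × 1 = 2 m
3–8 s: |-9| × 5 = 45 m
8–11 s: |5| × 3 = 15 m
11–12 s: |-1| × 1 = 1 m
Total distance = 77 m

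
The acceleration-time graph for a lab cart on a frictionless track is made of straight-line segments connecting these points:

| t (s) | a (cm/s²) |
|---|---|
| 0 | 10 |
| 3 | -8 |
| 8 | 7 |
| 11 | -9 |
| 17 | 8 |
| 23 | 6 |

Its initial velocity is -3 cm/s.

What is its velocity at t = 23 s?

33.5 cm/s

Δv equals the area under the a-t graph; then v = v₀ + Δv.
0–3 s: ½(10 + -8)(3) = 3 cm/s
3–8 s: ½(-8 + 7)(5) = -2.5 cm/s
8–11 s: ½(7 + -9)(3) = -3 cm/s
11–17 s: ½(-9 + 8)(6) = -3 cm/s
17–23 s: ½(8 + 6)(6) = 42 cm/s
Δv = 36.5 cm/s, so v(23) = -3 + (36.5) = 33.5 cm/s.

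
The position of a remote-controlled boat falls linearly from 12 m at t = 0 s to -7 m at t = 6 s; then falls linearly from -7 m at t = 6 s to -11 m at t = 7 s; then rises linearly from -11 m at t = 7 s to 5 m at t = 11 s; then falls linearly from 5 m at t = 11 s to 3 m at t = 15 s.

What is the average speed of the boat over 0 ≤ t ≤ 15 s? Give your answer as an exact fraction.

41/15 m/s

Average speed = (total path length)/(elapsed time); on a piecewise-linear x-t graph the path length is Σ|Δx|.
0–6 s: |Δx| = |-7 − 12| = 19 m
6–7 s: |Δx| = |-11 − -7| = 4 m
7–11 s: |Δx| = |5 − -11| = 16 m
11–15 s: |Δx| = |3 − 5| = 2 m
Total path = 41 m; average speed = 41/15 = 41/15 m/s.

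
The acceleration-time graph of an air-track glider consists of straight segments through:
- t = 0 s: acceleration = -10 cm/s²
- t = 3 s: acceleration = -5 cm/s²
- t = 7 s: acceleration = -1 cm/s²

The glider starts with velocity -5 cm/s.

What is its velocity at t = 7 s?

-39.5 cm/s

Δv equals the area under the a-t graph; then v = v₀ + Δv.
0–3 s: ½(-10 + -5)(3) = -22.5 cm/s
3–7 s: ½(-5 + -1)(4) = -12 cm/s
Δv = -34.5 cm/s, so v(7) = -5 + (-34.5) = -39.5 cm/s.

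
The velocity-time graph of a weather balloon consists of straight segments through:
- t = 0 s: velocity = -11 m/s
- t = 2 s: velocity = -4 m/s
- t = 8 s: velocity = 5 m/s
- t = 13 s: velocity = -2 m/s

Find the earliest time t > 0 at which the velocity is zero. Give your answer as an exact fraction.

t = 14/3 s

v changes sign on 2–8 s (from -4 to 5); the graph is linear there, so v = 0 at t = 2 + (4)·(8 − 2)/(5 − -4) = 14/3 s.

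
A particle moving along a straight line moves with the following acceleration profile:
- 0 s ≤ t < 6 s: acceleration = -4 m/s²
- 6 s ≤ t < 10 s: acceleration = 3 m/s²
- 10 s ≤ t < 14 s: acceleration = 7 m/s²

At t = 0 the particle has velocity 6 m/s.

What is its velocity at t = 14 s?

Δv equals the area under the a-t graph; then v = v₀ + Δv.
0–6 s: -4 × 6 = -24 m/s
6–10 s: 3 × 4 = 12 m/s
10–14 s: 7 × 4 = 28 m/s
Δv = 16 m/s, so v(14) = 6 + (16) = 22 m/s.

22 m/s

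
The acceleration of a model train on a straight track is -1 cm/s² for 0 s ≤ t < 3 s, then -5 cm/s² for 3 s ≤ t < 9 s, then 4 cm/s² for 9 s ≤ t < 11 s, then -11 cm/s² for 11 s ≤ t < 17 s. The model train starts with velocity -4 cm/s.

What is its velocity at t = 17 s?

Δv equals the area under the a-t graph; then v = v₀ + Δv.
0–3 s: -1 × 3 = -3 cm/s
3–9 s: -5 × 6 = -30 cm/s
9–11 s: 4 × 2 = 8 cm/s
11–17 s: -11 × 6 = -66 cm/s
Δv = -91 cm/s, so v(17) = -4 + (-91) = -95 cm/s.

-95 cm/s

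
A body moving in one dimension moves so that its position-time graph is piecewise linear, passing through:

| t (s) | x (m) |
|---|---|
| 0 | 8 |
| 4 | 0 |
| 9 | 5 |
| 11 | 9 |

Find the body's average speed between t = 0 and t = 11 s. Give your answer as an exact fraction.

Average speed = (total path length)/(elapsed time); on a piecewise-linear x-t graph the path length is Σ|Δx|.
0–4 s: |Δx| = |0 − 8| = 8 m
4–9 s: |Δx| = |5 − 0| = 5 m
9–11 s: |Δx| = |9 − 5| = 4 m
Total path = 17 m; average speed = 17/11 = 17/11 m/s.

17/11 m/s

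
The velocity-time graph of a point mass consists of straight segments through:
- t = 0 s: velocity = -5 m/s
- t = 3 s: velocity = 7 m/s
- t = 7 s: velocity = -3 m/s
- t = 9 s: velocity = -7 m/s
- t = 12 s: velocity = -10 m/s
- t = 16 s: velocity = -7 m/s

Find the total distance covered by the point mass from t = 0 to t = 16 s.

90.35 m

Distance (not displacement) is the total path length: add the absolute areas under v-t.
0–3 s: v = 0 at t = 1.25 s; triangle areas 3.125 + 6.125 = 9.25 m
3–7 s: v = 0 at t = 5.8 s; triangle areas 9.8 + 1.8 = 11.6 m
7–9 s: |½(-3 + -7)(2)| = 10 m
9–12 s: |½(-7 + -10)(3)| = 25.5 m
12–16 s: |½(-10 + -7)(4)| = 34 m
Total distance = 90.35 m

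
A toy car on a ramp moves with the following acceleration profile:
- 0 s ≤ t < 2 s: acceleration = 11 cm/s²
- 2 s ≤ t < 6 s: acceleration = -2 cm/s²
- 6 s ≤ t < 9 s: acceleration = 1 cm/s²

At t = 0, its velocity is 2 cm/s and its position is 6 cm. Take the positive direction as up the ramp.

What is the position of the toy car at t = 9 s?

164.5 cm

On each constant-a segment, Δv = aΔt and Δx = v₀Δt + ½aΔt²; chain segment to segment.
0–2 s: v starts 2 cm/s; Δx = 2·2 + ½·11·2² = 26 cm; v ends 24 cm/s.
2–6 s: v starts 24 cm/s; Δx = 24·4 + ½·-2·4² = 80 cm; v ends 16 cm/s.
6–9 s: v starts 16 cm/s; Δx = 16·3 + ½·1·3² = 52.5 cm; v ends 19 cm/s.
x(9) = 6 + Σ Δx = 164.5 cm.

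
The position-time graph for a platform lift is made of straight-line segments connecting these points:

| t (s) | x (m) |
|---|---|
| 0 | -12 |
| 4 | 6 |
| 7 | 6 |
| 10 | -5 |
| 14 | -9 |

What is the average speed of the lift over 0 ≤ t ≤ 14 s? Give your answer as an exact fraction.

33/14 m/s

Average speed = (total path length)/(elapsed time); on a piecewise-linear x-t graph the path length is Σ|Δx|.
0–4 s: |Δx| = |6 − -12| = 18 m
4–7 s: |Δx| = |6 − 6| = 0 m
7–10 s: |Δx| = |-5 − 6| = 11 m
10–14 s: |Δx| = |-9 − -5| = 4 m
Total path = 33 m; average speed = 33/14 = 33/14 m/s.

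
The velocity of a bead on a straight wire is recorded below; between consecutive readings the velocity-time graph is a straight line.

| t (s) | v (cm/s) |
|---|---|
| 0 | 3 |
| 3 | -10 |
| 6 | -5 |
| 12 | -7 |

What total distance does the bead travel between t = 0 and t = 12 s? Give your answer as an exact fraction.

Distance (not displacement) is the total path length: add the absolute areas under v-t.
0–3 s: v = 0 at t = 9/13 s; triangle areas 27/26 + 150/13 = 327/26 cm
3–6 s: |½(-10 + -5)(3)| = 22.5 cm
6–12 s: |½(-5 + -7)(6)| = 36 cm
Total distance = 924/13 cm

924/13 cm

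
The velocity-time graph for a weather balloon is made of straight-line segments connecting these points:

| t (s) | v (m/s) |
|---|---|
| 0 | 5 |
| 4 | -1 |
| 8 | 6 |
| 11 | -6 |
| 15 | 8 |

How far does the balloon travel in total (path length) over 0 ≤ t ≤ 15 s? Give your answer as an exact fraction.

893/21 m

Distance (not displacement) is the total path length: add the absolute areas under v-t.
0–4 s: v = 0 at t = 10/3 s; triangle areas 25/3 + 1/3 = 26/3 m
4–8 s: v = 0 at t = 32/7 s; triangle areas 2/7 + 72/7 = 74/7 m
8–11 s: v = 0 at t = 9.5 s; triangle areas 4.5 + 4.5 = 9 m
11–15 s: v = 0 at t = 89/7 s; triangle areas 36/7 + 64/7 = 100/7 m
Total distance = 893/21 m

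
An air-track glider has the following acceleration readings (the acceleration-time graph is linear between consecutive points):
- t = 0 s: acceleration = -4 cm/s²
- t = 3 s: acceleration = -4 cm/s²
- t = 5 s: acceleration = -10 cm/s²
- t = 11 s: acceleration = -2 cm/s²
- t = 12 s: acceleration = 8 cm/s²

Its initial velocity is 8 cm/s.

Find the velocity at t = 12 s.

-51 cm/s

Δv equals the area under the a-t graph; then v = v₀ + Δv.
0–3 s: -4 × 3 = -12 cm/s
3–5 s: ½(-4 + -10)(2) = -14 cm/s
5–11 s: ½(-10 + -2)(6) = -36 cm/s
11–12 s: ½(-2 + 8)(1) = 3 cm/s
Δv = -59 cm/s, so v(12) = 8 + (-59) = -51 cm/s.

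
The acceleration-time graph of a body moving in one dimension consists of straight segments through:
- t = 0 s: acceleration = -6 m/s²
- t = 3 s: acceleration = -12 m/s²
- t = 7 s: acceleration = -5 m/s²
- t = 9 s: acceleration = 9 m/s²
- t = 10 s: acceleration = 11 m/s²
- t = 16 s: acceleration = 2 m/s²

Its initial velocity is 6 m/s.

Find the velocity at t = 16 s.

Δv equals the area under the a-t graph; then v = v₀ + Δv.
0–3 s: ½(-6 + -12)(3) = -27 m/s
3–7 s: ½(-12 + -5)(4) = -34 m/s
7–9 s: ½(-5 + 9)(2) = 4 m/s
9–10 s: ½(9 + 11)(1) = 10 m/s
10–16 s: ½(11 + 2)(6) = 39 m/s
Δv = -8 m/s, so v(16) = 6 + (-8) = -2 m/s.

-2 m/s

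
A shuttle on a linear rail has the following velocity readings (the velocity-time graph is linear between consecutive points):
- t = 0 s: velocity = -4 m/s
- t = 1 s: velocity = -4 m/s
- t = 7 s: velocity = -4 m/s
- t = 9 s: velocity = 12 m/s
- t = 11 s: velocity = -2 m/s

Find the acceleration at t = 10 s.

-7 m/s²

Acceleration is the slope of the v-t graph on 9–11 s: (-2 − 12)/(11 − 9) = -7 m/s².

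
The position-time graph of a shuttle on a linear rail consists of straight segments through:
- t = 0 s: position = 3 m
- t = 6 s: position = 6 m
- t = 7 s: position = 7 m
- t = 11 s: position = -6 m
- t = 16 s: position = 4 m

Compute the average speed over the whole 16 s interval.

Average speed = (total path length)/(elapsed time); on a piecewise-linear x-t graph the path length is Σ|Δx|.
0–6 s: |Δx| = |6 − 3| = 3 m
6–7 s: |Δx| = |7 − 6| = 1 m
7–11 s: |Δx| = |-6 − 7| = 13 m
11–16 s: |Δx| = |4 − -6| = 10 m
Total path = 27 m; average speed = 27/16 = 1.6875 m/s.

1.6875 m/s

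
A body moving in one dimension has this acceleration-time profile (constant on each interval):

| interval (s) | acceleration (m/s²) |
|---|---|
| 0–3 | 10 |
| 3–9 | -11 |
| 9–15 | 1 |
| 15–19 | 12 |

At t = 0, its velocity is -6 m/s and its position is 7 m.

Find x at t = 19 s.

-302 m

On each constant-a segment, Δv = aΔt and Δx = v₀Δt + ½aΔt²; chain segment to segment.
0–3 s: v starts -6 m/s; Δx = -6·3 + ½·10·3² = 27 m; v ends 24 m/s.
3–9 s: v starts 24 m/s; Δx = 24·6 + ½·-11·6² = -54 m; v ends -42 m/s.
9–15 s: v starts -42 m/s; Δx = -42·6 + ½·1·6² = -234 m; v ends -36 m/s.
15–19 s: v starts -36 m/s; Δx = -36·4 + ½·12·4² = -48 m; v ends 12 m/s.
x(19) = 7 + Σ Δx = -302 m.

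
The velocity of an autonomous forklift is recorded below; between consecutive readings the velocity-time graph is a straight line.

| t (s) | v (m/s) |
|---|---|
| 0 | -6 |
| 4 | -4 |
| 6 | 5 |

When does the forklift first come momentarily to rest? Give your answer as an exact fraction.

t = 44/9 s

v changes sign on 4–6 s (from -4 to 5); the graph is linear there, so v = 0 at t = 4 + (4)·(6 − 4)/(5 − -4) = 44/9 s.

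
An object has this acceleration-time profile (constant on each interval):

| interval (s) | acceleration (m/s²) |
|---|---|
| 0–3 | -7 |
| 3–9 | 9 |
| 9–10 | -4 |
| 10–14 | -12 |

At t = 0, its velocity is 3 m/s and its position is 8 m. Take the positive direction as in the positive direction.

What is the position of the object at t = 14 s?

On each constant-a segment, Δv = aΔt and Δx = v₀Δt + ½aΔt²; chain segment to segment.
0–3 s: v starts 3 m/s; Δx = 3·3 + ½·-7·3² = -22.5 m; v ends -18 m/s.
3–9 s: v starts -18 m/s; Δx = -18·6 + ½·9·6² = 54 m; v ends 36 m/s.
9–10 s: v starts 36 m/s; Δx = 36·1 + ½·-4·1² = 34 m; v ends 32 m/s.
10–14 s: v starts 32 m/s; Δx = 32·4 + ½·-12·4² = 32 m; v ends -16 m/s.
x(14) = 8 + Σ Δx = 105.5 m.

105.5 m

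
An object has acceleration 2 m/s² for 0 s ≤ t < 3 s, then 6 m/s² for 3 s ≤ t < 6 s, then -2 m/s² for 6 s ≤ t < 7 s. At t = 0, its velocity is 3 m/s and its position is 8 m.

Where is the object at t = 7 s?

On each constant-a segment, Δv = aΔt and Δx = v₀Δt + ½aΔt²; chain segment to segment.
0–3 s: v starts 3 m/s; Δx = 3·3 + ½·2·3² = 18 m; v ends 9 m/s.
3–6 s: v starts 9 m/s; Δx = 9·3 + ½·6·3² = 54 m; v ends 27 m/s.
6–7 s: v starts 27 m/s; Δx = 27·1 + ½·-2·1² = 26 m; v ends 25 m/s.
x(7) = 8 + Σ Δx = 106 m.

106 m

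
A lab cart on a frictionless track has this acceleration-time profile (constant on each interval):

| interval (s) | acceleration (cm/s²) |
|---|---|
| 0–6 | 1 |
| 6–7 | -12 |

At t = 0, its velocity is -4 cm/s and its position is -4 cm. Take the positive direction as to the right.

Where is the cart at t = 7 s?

On each constant-a segment, Δv = aΔt and Δx = v₀Δt + ½aΔt²; chain segment to segment.
0–6 s: v starts -4 cm/s; Δx = -4·6 + ½·1·6² = -6 cm; v ends 2 cm/s.
6–7 s: v starts 2 cm/s; Δx = 2·1 + ½·-12·1² = -4 cm; v ends -10 cm/s.
x(7) = -4 + Σ Δx = -14 cm.

-14 cm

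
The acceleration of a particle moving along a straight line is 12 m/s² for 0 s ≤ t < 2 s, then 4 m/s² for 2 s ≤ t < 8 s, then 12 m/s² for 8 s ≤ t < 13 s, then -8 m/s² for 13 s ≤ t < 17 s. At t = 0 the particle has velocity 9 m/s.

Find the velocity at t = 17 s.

Δv equals the area under the a-t graph; then v = v₀ + Δv.
0–2 s: 12 × 2 = 24 m/s
2–8 s: 4 × 6 = 24 m/s
8–13 s: 12 × 5 = 60 m/s
13–17 s: -8 × 4 = -32 m/s
Δv = 76 m/s, so v(17) = 9 + (76) = 85 m/s.

85 m/s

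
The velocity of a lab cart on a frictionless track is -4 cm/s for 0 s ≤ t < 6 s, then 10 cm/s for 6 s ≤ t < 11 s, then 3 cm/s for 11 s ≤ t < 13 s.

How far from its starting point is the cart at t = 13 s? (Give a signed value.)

32 cm

Displacement is the signed area under the v-t curve.
0–6 s: -4 × 6 = -24 cm
6–11 s: 10 × 5 = 50 cm
11–13 s: 3 × 2 = 6 cm
Net displacement = 32 cm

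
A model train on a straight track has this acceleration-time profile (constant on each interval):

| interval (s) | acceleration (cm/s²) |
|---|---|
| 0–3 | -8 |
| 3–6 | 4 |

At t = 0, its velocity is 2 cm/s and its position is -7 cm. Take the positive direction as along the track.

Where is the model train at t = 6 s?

-85 cm

On each constant-a segment, Δv = aΔt and Δx = v₀Δt + ½aΔt²; chain segment to segment.
0–3 s: v starts 2 cm/s; Δx = 2·3 + ½·-8·3² = -30 cm; v ends -22 cm/s.
3–6 s: v starts -22 cm/s; Δx = -22·3 + ½·4·3² = -48 cm; v ends -10 cm/s.
x(6) = -7 + Σ Δx = -85 cm.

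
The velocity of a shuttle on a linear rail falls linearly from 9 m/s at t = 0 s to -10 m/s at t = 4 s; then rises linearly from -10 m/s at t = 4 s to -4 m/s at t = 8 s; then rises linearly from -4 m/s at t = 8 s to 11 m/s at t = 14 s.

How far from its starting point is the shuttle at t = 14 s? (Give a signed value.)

Net displacement equals the area under the velocity-time graph (areas below the axis count negative).
0–4 s: ½(9 + -10)(4) = -2 m
4–8 s: ½(-10 + -4)(4) = -28 m
8–14 s: ½(-4 + 11)(6) = 21 m
Net displacement = -9 m

-9 m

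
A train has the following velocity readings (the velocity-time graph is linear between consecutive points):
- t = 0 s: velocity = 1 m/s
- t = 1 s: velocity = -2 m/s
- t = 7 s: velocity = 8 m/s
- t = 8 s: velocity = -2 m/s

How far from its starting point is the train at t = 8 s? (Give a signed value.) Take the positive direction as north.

20.5 m

Displacement is the signed area under the v-t curve.
0–1 s: ½(1 + -2)(1) = -0.5 m
1–7 s: ½(-2 + 8)(6) = 18 m
7–8 s: ½(8 + -2)(1) = 3 m
Net displacement = 20.5 m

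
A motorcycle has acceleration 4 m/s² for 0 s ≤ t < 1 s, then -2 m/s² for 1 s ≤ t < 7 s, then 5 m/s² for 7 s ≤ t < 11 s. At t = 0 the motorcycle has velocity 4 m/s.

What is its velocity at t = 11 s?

16 m/s

Δv equals the area under the a-t graph; then v = v₀ + Δv.
0–1 s: 4 × 1 = 4 m/s
1–7 s: -2 × 6 = -12 m/s
7–11 s: 5 × 4 = 20 m/s
Δv = 12 m/s, so v(11) = 4 + (12) = 16 m/s.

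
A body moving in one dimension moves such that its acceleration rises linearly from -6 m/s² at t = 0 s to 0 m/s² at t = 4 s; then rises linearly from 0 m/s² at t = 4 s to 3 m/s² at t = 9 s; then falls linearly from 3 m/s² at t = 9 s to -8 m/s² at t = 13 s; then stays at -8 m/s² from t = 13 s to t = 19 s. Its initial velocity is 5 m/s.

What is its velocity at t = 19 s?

Δv equals the area under the a-t graph; then v = v₀ + Δv.
0–4 s: ½(-6 + 0)(4) = -12 m/s
4–9 s: ½(0 + 3)(5) = 7.5 m/s
9–13 s: ½(3 + -8)(4) = -10 m/s
13–19 s: -8 × 6 = -48 m/s
Δv = -62.5 m/s, so v(19) = 5 + (-62.5) = -57.5 m/s.

-57.5 m/s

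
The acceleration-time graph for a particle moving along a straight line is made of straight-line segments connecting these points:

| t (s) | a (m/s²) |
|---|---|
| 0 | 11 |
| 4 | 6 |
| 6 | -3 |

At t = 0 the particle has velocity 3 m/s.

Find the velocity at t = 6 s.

Δv equals the area under the a-t graph; then v = v₀ + Δv.
0–4 s: ½(11 + 6)(4) = 34 m/s
4–6 s: ½(6 + -3)(2) = 3 m/s
Δv = 37 m/s, so v(6) = 3 + (37) = 40 m/s.

40 m/s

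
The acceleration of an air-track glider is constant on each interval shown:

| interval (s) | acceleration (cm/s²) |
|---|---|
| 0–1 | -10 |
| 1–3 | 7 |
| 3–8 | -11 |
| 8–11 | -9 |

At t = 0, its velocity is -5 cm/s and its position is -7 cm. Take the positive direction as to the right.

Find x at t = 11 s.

-384 cm

On each constant-a segment, Δv = aΔt and Δx = v₀Δt + ½aΔt²; chain segment to segment.
0–1 s: v starts -5 cm/s; Δx = -5·1 + ½·-10·1² = -10 cm; v ends -15 cm/s.
1–3 s: v starts -15 cm/s; Δx = -15·2 + ½·7·2² = -16 cm; v ends -1 cm/s.
3–8 s: v starts -1 cm/s; Δx = -1·5 + ½·-11·5² = -142.5 cm; v ends -56 cm/s.
8–11 s: v starts -56 cm/s; Δx = -56·3 + ½·-9·3² = -208.5 cm; v ends -83 cm/s.
x(11) = -7 + Σ Δx = -384 cm.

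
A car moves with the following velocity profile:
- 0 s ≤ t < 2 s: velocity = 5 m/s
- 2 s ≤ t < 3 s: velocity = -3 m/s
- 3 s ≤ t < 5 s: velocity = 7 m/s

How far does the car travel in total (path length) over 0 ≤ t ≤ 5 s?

Distance (not displacement) is the total path length: add the absolute areas under v-t.
0–2 s: |5| × 2 = 10 m
2–3 s: |-3| × 1 = 3 m
3–5 s: |7| × 2 = 14 m
Total distance = 27 m

27 m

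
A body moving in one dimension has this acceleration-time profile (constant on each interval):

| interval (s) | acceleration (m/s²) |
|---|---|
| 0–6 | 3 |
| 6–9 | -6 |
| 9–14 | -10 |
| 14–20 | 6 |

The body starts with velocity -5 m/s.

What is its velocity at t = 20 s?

Δv equals the area under the a-t graph; then v = v₀ + Δv.
0–6 s: 3 × 6 = 18 m/s
6–9 s: -6 × 3 = -18 m/s
9–14 s: -10 × 5 = -50 m/s
14–20 s: 6 × 6 = 36 m/s
Δv = -14 m/s, so v(20) = -5 + (-14) = -19 m/s.

-19 m/s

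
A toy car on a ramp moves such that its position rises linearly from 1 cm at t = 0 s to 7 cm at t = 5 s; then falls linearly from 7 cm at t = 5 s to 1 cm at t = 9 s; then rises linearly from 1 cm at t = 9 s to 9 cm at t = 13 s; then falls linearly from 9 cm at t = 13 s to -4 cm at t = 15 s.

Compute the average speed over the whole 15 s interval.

2.2 cm/s

Average speed = (total path length)/(elapsed time); on a piecewise-linear x-t graph the path length is Σ|Δx|.
0–5 s: |Δx| = |7 − 1| = 6 cm
5–9 s: |Δx| = |1 − 7| = 6 cm
9–13 s: |Δx| = |9 − 1| = 8 cm
13–15 s: |Δx| = |-4 − 9| = 13 cm
Total path = 33 cm; average speed = 33/15 = 2.2 cm/s.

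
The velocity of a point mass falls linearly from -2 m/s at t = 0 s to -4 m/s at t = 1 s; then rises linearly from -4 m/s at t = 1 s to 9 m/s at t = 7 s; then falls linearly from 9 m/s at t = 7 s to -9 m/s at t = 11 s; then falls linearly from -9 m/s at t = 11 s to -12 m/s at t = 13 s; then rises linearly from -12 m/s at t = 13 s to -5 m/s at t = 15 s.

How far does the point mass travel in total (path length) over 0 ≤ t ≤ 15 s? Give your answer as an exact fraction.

Total distance travelled is ∫|v| dt — sum the magnitudes of each area piece.
0–1 s: |½(-2 + -4)(1)| = 3 m
1–7 s: v = 0 at t = 37/13 s; triangle areas 48/13 + 243/13 = 291/13 m
7–11 s: v = 0 at t = 9 s; triangle areas 9 + 9 = 18 m
11–13 s: |½(-9 + -12)(2)| = 21 m
13–15 s: |½(-12 + -5)(2)| = 17 m
Total distance = 1058/13 m

1058/13 m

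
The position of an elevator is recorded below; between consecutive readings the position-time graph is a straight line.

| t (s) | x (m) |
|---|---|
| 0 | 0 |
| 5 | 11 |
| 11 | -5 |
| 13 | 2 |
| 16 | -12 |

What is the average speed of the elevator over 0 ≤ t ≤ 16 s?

3 m/s

Average speed = (total path length)/(elapsed time); on a piecewise-linear x-t graph the path length is Σ|Δx|.
0–5 s: |Δx| = |11 − 0| = 11 m
5–11 s: |Δx| = |-5 − 11| = 16 m
11–13 s: |Δx| = |2 − -5| = 7 m
13–16 s: |Δx| = |-12 − 2| = 14 m
Total path = 48 m; average speed = 48/16 = 3 m/s.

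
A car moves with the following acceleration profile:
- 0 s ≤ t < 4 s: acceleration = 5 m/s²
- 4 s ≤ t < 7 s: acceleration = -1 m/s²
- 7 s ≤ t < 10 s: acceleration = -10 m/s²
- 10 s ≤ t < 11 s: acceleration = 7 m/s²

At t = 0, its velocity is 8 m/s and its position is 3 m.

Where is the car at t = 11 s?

183 m

On each constant-a segment, Δv = aΔt and Δx = v₀Δt + ½aΔt²; chain segment to segment.
0–4 s: v starts 8 m/s; Δx = 8·4 + ½·5·4² = 72 m; v ends 28 m/s.
4–7 s: v starts 28 m/s; Δx = 28·3 + ½·-1·3² = 79.5 m; v ends 25 m/s.
7–10 s: v starts 25 m/s; Δx = 25·3 + ½·-10·3² = 30 m; v ends -5 m/s.
10–11 s: v starts -5 m/s; Δx = -5·1 + ½·7·1² = -1.5 m; v ends 2 m/s.
x(11) = 3 + Σ Δx = 183 m.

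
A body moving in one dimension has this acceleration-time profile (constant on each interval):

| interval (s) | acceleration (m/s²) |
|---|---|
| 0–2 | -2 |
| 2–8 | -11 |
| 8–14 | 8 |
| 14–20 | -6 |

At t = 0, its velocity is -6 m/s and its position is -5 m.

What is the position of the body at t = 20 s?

-867 m

On each constant-a segment, Δv = aΔt and Δx = v₀Δt + ½aΔt²; chain segment to segment.
0–2 s: v starts -6 m/s; Δx = -6·2 + ½·-2·2² = -16 m; v ends -10 m/s.
2–8 s: v starts -10 m/s; Δx = -10·6 + ½·-11·6² = -258 m; v ends -76 m/s.
8–14 s: v starts -76 m/s; Δx = -76·6 + ½·8·6² = -312 m; v ends -28 m/s.
14–20 s: v starts -28 m/s; Δx = -28·6 + ½·-6·6² = -276 m; v ends -64 m/s.
x(20) = -5 + Σ Δx = -867 m.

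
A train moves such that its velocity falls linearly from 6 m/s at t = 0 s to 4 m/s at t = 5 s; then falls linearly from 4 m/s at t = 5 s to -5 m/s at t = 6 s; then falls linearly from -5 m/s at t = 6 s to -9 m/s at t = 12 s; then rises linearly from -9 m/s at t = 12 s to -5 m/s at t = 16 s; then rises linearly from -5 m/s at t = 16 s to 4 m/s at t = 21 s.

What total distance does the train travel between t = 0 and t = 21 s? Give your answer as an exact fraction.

Total distance travelled is ∫|v| dt — sum the magnitudes of each area piece.
0–5 s: |½(6 + 4)(5)| = 25 m
5–6 s: v = 0 at t = 49/9 s; triangle areas 8/9 + 25/18 = 41/18 m
6–12 s: |½(-5 + -9)(6)| = 42 m
12–16 s: |½(-9 + -5)(4)| = 28 m
16–21 s: v = 0 at t = 169/9 s; triangle areas 125/18 + 40/9 = 205/18 m
Total distance = 326/3 m

326/3 m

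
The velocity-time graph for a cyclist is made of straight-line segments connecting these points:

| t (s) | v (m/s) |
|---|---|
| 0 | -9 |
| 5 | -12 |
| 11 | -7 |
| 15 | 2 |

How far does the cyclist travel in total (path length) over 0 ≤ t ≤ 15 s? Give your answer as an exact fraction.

Total distance travelled is ∫|v| dt — sum the magnitudes of each area piece.
0–5 s: |½(-9 + -12)(5)| = 52.5 m
5–11 s: |½(-12 + -7)(6)| = 57 m
11–15 s: v = 0 at t = 127/9 s; triangle areas 98/9 + 8/9 = 106/9 m
Total distance = 2183/18 m

2183/18 m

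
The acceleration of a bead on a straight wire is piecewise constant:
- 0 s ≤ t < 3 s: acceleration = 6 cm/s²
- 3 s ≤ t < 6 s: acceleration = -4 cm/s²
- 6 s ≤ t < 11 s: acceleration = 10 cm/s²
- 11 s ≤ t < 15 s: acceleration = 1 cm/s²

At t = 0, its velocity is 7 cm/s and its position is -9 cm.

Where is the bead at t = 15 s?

546 cm

On each constant-a segment, Δv = aΔt and Δx = v₀Δt + ½aΔt²; chain segment to segment.
0–3 s: v starts 7 cm/s; Δx = 7·3 + ½·6·3² = 48 cm; v ends 25 cm/s.
3–6 s: v starts 25 cm/s; Δx = 25·3 + ½·-4·3² = 57 cm; v ends 13 cm/s.
6–11 s: v starts 13 cm/s; Δx = 13·5 + ½·10·5² = 190 cm; v ends 63 cm/s.
11–15 s: v starts 63 cm/s; Δx = 63·4 + ½·1·4² = 260 cm; v ends 67 cm/s.
x(15) = -9 + Σ Δx = 546 cm.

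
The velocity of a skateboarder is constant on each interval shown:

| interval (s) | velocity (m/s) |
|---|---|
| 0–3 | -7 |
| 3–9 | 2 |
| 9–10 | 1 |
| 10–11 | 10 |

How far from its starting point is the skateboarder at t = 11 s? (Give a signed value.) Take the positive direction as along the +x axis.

Displacement is the signed area under the v-t curve.
0–3 s: -7 × 3 = -21 m
3–9 s: 2 × 6 = 12 m
9–10 s: 1 × 1 = 1 m
10–11 s: 10 × 1 = 10 m
Net displacement = 2 m

2 m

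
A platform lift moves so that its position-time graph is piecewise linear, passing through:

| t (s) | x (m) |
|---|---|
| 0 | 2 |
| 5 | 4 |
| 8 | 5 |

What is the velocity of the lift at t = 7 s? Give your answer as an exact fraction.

Velocity is the slope of the x-t graph on 5–8 s: (5 − 4)/(8 − 5) = 1/3 m/s.

1/3 m/s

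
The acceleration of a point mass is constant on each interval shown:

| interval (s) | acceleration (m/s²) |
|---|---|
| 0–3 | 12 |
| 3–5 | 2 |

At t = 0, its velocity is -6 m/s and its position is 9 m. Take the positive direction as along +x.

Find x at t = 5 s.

On each constant-a segment, Δv = aΔt and Δx = v₀Δt + ½aΔt²; chain segment to segment.
0–3 s: v starts -6 m/s; Δx = -6·3 + ½·12·3² = 36 m; v ends 30 m/s.
3–5 s: v starts 30 m/s; Δx = 30·2 + ½·2·2² = 64 m; v ends 34 m/s.
x(5) = 9 + Σ Δx = 109 m.

109 m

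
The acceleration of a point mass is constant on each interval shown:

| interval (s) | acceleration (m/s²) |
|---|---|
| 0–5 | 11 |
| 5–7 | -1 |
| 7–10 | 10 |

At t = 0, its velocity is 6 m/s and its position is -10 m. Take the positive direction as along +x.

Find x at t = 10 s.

On each constant-a segment, Δv = aΔt and Δx = v₀Δt + ½aΔt²; chain segment to segment.
0–5 s: v starts 6 m/s; Δx = 6·5 + ½·11·5² = 167.5 m; v ends 61 m/s.
5–7 s: v starts 61 m/s; Δx = 61·2 + ½·-1·2² = 120 m; v ends 59 m/s.
7–10 s: v starts 59 m/s; Δx = 59·3 + ½·10·3² = 222 m; v ends 89 m/s.
x(10) = -10 + Σ Δx = 499.5 m.

499.5 m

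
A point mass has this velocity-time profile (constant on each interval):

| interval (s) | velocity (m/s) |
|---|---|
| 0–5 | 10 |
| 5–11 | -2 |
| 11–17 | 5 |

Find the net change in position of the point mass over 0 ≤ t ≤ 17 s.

68 m

Displacement is the signed area under the v-t curve.
0–5 s: 10 × 5 = 50 m
5–11 s: -2 × 6 = -12 m
11–17 s: 5 × 6 = 30 m
Net displacement = 68 m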